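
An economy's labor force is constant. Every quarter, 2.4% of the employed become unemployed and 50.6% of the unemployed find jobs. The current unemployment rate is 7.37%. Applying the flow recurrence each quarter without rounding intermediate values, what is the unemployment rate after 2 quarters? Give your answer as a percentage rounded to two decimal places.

Unemployment rate after two quarters ≈ 5.16%.

With a fixed labor force, u_{t+1} = u_t + s·(1−u_t) − f·u_t = u_t·(1−s−f) + s.
Here 1−s−f = 0.470 and s = 0.024.
u_1 = 0.073700 × 0.470 + 0.024 = 0.058639.
u_2 = 0.058639 × 0.470 + 0.024 = 0.051560.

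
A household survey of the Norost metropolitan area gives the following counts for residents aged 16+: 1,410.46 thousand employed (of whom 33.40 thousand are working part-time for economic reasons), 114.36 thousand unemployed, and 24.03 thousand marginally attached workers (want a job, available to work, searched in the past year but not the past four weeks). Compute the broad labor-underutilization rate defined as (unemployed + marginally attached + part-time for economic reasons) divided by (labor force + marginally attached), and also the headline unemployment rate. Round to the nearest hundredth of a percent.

Broad underutilization rate ≈ 11.09%; headline unemployment rate ≈ 7.50%.

Labor force = 1,410.46 + 114.36 = 1,524.82 thousand.
Numerator = 114.36 + 24.03 + 33.40 = 171.79 thousand.
Denominator = 1,524.82 + 24.03 = 1,548.85 thousand.
Broad rate = 171.79 / 1,548.85 = 11.09%.
Headline unemployment rate = 114.36 / 1,524.82 = 7.50%.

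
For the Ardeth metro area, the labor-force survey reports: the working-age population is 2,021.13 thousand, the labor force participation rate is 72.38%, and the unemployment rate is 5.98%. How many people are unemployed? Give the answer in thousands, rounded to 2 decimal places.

About 87.48 thousand are unemployed.

Labor force = 0.7238 × 2,021.13 = 1,462.89 thousand.
Unemployed = 0.0598 × 1,462.89 ≈ 87.48 thousand.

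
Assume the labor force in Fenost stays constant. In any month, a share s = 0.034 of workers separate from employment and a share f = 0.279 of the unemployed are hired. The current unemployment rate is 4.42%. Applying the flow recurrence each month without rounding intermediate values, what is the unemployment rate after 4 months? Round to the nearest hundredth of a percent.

With a fixed labor force, u_{t+1} = u_t + s·(1−u_t) − f·u_t = u_t·(1−s−f) + s.
Here 1−s−f = 0.687 and s = 0.034.
u_1 = 0.044200 × 0.687 + 0.034 = 0.064365.
u_2 = 0.064365 × 0.687 + 0.034 = 0.078219.
u_3 = 0.078219 × 0.687 + 0.034 = 0.087736.
u_4 = 0.087736 × 0.687 + 0.034 = 0.094275.

Unemployment rate after four months ≈ 9.43%.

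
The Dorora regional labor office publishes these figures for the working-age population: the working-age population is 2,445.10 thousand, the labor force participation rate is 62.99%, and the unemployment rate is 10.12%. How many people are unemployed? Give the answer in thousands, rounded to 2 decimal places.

About 155.87 thousand are unemployed.

Labor force = 0.6299 × 2,445.10 = 1,540.17 thousand.
Unemployed = 0.1012 × 1,540.17 ≈ 155.87 thousand.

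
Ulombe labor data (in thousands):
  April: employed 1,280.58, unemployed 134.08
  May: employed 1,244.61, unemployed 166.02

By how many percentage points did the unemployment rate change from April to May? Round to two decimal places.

April: labor force = 1,280.58 + 134.08 = 1,414.66; u = 134.08/1,414.66 = 9.48%.
May: labor force = 1,244.61 + 166.02 = 1,410.63; u = 166.02/1,410.63 = 11.77%.
Change = 11.77% − 9.48% = +2.29 pp.

The unemployment rate changed by +2.29 percentage points.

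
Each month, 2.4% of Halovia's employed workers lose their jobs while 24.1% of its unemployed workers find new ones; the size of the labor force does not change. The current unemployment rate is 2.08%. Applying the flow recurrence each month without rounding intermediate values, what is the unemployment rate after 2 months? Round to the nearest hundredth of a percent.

With a fixed labor force, u_{t+1} = u_t + s·(1−u_t) − f·u_t = u_t·(1−s−f) + s.
Here 1−s−f = 0.735 and s = 0.024.
u_1 = 0.020800 × 0.735 + 0.024 = 0.039288.
u_2 = 0.039288 × 0.735 + 0.024 = 0.052877.

Unemployment rate after two months ≈ 5.29%.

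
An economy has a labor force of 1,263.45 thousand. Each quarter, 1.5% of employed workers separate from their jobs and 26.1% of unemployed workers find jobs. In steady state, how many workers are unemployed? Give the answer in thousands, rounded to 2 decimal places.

About 68.67 thousand are unemployed in steady state.

Steady-state unemployment rate u* = s/(s+f) = 1.5/(1.5+26.1) = 0.054348.
Unemployed = u* × labor force = 0.054348 × 1,263.45 ≈ 68.67 thousand.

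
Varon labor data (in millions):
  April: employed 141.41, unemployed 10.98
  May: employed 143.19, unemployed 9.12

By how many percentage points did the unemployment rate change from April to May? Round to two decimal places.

April: labor force = 141.41 + 10.98 = 152.39; u = 10.98/152.39 = 7.21%.
May: labor force = 143.19 + 9.12 = 152.31; u = 9.12/152.31 = 5.99%.
Change = 5.99% − 7.21% = −1.22 pp.

The unemployment rate changed by −1.22 percentage points.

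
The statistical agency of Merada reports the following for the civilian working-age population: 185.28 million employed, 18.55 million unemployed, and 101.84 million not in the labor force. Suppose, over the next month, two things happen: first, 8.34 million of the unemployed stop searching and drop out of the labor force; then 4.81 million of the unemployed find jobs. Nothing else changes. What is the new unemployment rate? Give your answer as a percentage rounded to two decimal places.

New unemployment rate ≈ 2.76%.

Initially, labor force = 185.28 + 18.55 = 203.83 million, so u = 18.55/203.83 = 9.10%.
After the first change, unemployed and labor force both fall by 8.34 → E = 185.28, U = 10.21, labor force = 195.49 million.
After the second change, unemployed falls and employed rises by 4.81; labor force unchanged → E = 190.09, U = 5.40, labor force = 195.49 million.
New unemployment rate = 5.40 / 195.49 = 2.76%.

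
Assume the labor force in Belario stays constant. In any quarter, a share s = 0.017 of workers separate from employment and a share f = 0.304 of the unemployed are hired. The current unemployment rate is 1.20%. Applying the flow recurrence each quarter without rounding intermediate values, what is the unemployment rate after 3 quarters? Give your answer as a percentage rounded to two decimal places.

Unemployment rate after three quarters ≈ 4.01%.

With a fixed labor force, u_{t+1} = u_t + s·(1−u_t) − f·u_t = u_t·(1−s−f) + s.
Here 1−s−f = 0.679 and s = 0.017.
u_1 = 0.012000 × 0.679 + 0.017 = 0.025148.
u_2 = 0.025148 × 0.679 + 0.017 = 0.034075.
u_3 = 0.034075 × 0.679 + 0.017 = 0.040137.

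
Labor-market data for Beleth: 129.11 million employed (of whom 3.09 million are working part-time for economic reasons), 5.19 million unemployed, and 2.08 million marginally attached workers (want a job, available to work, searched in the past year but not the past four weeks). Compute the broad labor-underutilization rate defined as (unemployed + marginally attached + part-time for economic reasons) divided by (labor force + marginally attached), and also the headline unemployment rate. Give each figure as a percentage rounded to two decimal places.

Labor force = 129.11 + 5.19 = 134.30 million.
Numerator = 5.19 + 2.08 + 3.09 = 10.36 million.
Denominator = 134.30 + 2.08 = 136.38 million.
Broad rate = 10.36 / 136.38 = 7.60%.
Headline unemployment rate = 5.19 / 134.30 = 3.86%.

Broad underutilization rate ≈ 7.60%; headline unemployment rate ≈ 3.86%.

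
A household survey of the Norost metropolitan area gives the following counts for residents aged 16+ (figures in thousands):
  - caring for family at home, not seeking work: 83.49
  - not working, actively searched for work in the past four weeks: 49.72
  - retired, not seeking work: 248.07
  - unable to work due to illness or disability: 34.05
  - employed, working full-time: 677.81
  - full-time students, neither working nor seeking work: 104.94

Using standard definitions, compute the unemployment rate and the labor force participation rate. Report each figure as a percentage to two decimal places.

Unemployment rate ≈ 6.83%; labor force participation rate ≈ 60.72%.

Employed = 677.81 thousand.
Unemployed = 49.72 thousand.
Labor force = 677.81 + 49.72 = 727.53 thousand.
Not in labor force = 83.49 + 248.07 + 34.05 + 104.94 = 470.55 thousand (those not working and not actively searching are outside the labor force).
Civilian working-age population = 727.53 + 470.55 = 1,198.08 thousand.
Unemployment rate = 49.72 / 727.53 = 6.83%.
Labor force participation rate = 727.53 / 1,198.08 = 60.72%.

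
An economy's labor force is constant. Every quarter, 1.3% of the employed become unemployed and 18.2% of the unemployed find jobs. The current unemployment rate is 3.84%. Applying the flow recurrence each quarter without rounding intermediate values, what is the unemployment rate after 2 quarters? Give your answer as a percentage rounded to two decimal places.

Unemployment rate after two quarters ≈ 4.83%.

With a fixed labor force, u_{t+1} = u_t + s·(1−u_t) − f·u_t = u_t·(1−s−f) + s.
Here 1−s−f = 0.805 and s = 0.013.
u_1 = 0.038400 × 0.805 + 0.013 = 0.043912.
u_2 = 0.043912 × 0.805 + 0.013 = 0.048349.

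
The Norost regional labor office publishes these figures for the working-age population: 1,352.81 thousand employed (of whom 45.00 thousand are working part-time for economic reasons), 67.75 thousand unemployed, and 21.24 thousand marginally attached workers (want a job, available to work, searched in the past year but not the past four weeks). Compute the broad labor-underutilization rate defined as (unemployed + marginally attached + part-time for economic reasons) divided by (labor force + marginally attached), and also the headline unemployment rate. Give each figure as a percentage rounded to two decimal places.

Labor force = 1,352.81 + 67.75 = 1,420.56 thousand.
Numerator = 67.75 + 21.24 + 45.00 = 133.99 thousand.
Denominator = 1,420.56 + 21.24 = 1,441.80 thousand.
Broad rate = 133.99 / 1,441.80 = 9.29%.
Headline unemployment rate = 67.75 / 1,420.56 = 4.77%.

Broad underutilization rate ≈ 9.29%; headline unemployment rate ≈ 4.77%.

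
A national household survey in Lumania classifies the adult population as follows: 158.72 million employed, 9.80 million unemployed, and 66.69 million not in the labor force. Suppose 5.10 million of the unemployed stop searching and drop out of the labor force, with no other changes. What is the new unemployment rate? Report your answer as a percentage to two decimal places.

Initially, labor force = 158.72 + 9.80 = 168.52 million, so u = 9.80/168.52 = 5.82%.
After the change, unemployed and labor force both fall by 5.10 → E = 158.72, U = 4.70, labor force = 163.42 million.
New unemployment rate = 4.70 / 163.42 = 2.88%.

New unemployment rate ≈ 2.88%.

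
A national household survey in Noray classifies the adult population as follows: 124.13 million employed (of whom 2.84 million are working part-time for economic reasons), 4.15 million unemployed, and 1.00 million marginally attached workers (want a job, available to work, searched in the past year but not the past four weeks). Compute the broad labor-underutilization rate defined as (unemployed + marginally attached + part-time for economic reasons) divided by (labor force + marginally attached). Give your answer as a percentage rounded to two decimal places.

Broad underutilization rate ≈ 6.18%.

Labor force = 124.13 + 4.15 = 128.28 million.
Numerator = 4.15 + 1.00 + 2.84 = 7.99 million.
Denominator = 128.28 + 1.00 = 129.28 million.
Broad rate = 7.99 / 129.28 = 6.18%.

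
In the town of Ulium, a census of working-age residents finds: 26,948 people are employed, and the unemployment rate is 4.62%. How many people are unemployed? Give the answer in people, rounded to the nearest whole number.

Let U be the number unemployed. The labor force is E + U, and U/(E+U) = 0.0462.
So U = 0.0462 × 26,948 / (1 − 0.0462) = 1245.00 / 0.9538 ≈ 1,305.

About 1,305 are unemployed.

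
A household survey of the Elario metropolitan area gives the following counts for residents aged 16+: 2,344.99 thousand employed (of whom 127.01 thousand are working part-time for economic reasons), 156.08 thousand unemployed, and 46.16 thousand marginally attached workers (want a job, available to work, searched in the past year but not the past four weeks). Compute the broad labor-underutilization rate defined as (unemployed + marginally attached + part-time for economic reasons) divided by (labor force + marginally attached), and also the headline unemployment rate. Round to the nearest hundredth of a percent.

Broad underutilization rate ≈ 12.93%; headline unemployment rate ≈ 6.24%.

Labor force = 2,344.99 + 156.08 = 2,501.07 thousand.
Numerator = 156.08 + 46.16 + 127.01 = 329.25 thousand.
Denominator = 2,501.07 + 46.16 = 2,547.23 thousand.
Broad rate = 329.25 / 2,547.23 = 12.93%.
Headline unemployment rate = 156.08 / 2,501.07 = 6.24%.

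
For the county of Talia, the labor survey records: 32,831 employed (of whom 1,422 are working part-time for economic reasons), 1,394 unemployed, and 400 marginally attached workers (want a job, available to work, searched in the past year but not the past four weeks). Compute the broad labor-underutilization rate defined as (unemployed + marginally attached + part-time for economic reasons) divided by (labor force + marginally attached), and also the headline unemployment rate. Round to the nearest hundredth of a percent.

Labor force = 32,831 + 1,394 = 34,225.
Numerator = 1,394 + 400 + 1,422 = 3,216.
Denominator = 34,225 + 400 = 34,625.
Broad rate = 3,216 / 34,625 = 9.29%.
Headline unemployment rate = 1,394 / 34,225 = 4.07%.

Broad underutilization rate ≈ 9.29%; headline unemployment rate ≈ 4.07%.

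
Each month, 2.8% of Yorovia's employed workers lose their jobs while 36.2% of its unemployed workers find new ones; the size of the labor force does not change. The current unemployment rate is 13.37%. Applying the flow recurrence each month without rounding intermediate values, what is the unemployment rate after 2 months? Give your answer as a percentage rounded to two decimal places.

Unemployment rate after two months ≈ 9.48%.

With a fixed labor force, u_{t+1} = u_t + s·(1−u_t) − f·u_t = u_t·(1−s−f) + s.
Here 1−s−f = 0.610 and s = 0.028.
u_1 = 0.133700 × 0.610 + 0.028 = 0.109557.
u_2 = 0.109557 × 0.610 + 0.028 = 0.094830.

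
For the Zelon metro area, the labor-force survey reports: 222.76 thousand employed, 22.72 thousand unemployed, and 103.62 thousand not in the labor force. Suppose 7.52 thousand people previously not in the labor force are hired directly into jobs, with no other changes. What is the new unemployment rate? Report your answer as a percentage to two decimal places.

Initially, labor force = 222.76 + 22.72 = 245.48 thousand, so u = 22.72/245.48 = 9.26%.
After the change, employed and labor force both rise by 7.52; unemployed unchanged → E = 230.28, U = 22.72, labor force = 253.00 thousand.
New unemployment rate = 22.72 / 253.00 = 8.98%.

New unemployment rate ≈ 8.98%.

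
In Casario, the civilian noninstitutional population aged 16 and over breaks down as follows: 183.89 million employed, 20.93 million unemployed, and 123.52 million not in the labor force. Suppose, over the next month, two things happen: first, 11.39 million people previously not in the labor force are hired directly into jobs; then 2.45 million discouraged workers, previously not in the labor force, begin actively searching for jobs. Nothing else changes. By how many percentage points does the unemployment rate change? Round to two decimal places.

The unemployment rate changes by +0.47 percentage points.

Initially, labor force = 183.89 + 20.93 = 204.82 million, so u = 20.93/204.82 = 10.22%.
After the first change, employed and labor force both rise by 11.39; unemployed unchanged → E = 195.28, U = 20.93, labor force = 216.21 million.
After the second change, unemployed and labor force both rise by 2.45 → E = 195.28, U = 23.38, labor force = 218.66 million.
New unemployment rate = 23.38 / 218.66 = 10.69%.
Change = 10.69% − 10.22% = +0.47 percentage points.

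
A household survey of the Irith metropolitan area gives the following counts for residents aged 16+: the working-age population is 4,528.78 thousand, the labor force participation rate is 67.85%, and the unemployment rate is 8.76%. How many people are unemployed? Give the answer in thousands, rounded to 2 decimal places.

About 269.18 thousand are unemployed.

Labor force = 0.6785 × 4,528.78 = 3,072.78 thousand.
Unemployed = 0.0876 × 3,072.78 ≈ 269.18 thousand.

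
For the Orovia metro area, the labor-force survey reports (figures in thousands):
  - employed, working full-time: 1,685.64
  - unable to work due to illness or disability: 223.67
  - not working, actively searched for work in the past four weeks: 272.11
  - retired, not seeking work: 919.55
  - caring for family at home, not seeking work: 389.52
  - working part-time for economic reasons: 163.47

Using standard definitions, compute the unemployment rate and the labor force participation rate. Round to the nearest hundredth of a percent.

Employed = 1,685.64 + 163.47 = 1,849.11 thousand (anyone who worked, including part-time for economic reasons, counts as employed).
Unemployed = 272.11 thousand.
Labor force = 1,849.11 + 272.11 = 2,121.22 thousand.
Not in labor force = 223.67 + 919.55 + 389.52 = 1,532.74 thousand (those not working and not actively searching are outside the labor force).
Civilian working-age population = 2,121.22 + 1,532.74 = 3,653.96 thousand.
Unemployment rate = 272.11 / 2,121.22 = 12.83%.
Labor force participation rate = 2,121.22 / 3,653.96 = 58.05%.

Unemployment rate ≈ 12.83%; labor force participation rate ≈ 58.05%.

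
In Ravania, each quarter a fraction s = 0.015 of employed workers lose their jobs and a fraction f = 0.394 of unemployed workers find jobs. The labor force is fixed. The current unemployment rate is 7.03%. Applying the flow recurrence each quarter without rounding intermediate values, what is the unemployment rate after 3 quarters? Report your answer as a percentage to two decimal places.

With a fixed labor force, u_{t+1} = u_t + s·(1−u_t) − f·u_t = u_t·(1−s−f) + s.
Here 1−s−f = 0.591 and s = 0.015.
u_1 = 0.070300 × 0.591 + 0.015 = 0.056547.
u_2 = 0.056547 × 0.591 + 0.015 = 0.048419.
u_3 = 0.048419 × 0.591 + 0.015 = 0.043616.

Unemployment rate after three quarters ≈ 4.36%.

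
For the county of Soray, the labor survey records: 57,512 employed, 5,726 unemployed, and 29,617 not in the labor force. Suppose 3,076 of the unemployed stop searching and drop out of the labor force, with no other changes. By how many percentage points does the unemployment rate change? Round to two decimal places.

The unemployment rate changes by −4.65 percentage points.

Initially, labor force = 57,512 + 5,726 = 63,238, so u = 5,726/63,238 = 9.05%.
After the change, unemployed and labor force both fall by 3,076 → E = 57,512, U = 2,650, labor force = 60,162.
New unemployment rate = 2,650 / 60,162 = 4.40%.
Change = 4.40% − 9.05% = −4.65 percentage points.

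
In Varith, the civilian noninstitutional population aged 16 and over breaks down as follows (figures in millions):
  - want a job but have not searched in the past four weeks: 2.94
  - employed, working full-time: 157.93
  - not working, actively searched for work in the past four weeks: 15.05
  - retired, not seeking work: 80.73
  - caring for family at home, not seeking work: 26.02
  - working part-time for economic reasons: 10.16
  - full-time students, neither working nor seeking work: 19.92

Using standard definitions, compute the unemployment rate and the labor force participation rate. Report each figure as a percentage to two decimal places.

Unemployment rate ≈ 8.22%; labor force participation rate ≈ 58.56%.

Employed = 157.93 + 10.16 = 168.09 million (anyone who worked, including part-time for economic reasons, counts as employed).
Unemployed = 15.05 million.
Labor force = 168.09 + 15.05 = 183.14 million.
Not in labor force = 2.94 + 80.73 + 26.02 + 19.92 = 129.61 million (those not working and not actively searching are outside the labor force — including those who want a job but have given up searching).
Civilian working-age population = 183.14 + 129.61 = 312.75 million.
Unemployment rate = 15.05 / 183.14 = 8.22%.
Labor force participation rate = 183.14 / 312.75 = 58.56%.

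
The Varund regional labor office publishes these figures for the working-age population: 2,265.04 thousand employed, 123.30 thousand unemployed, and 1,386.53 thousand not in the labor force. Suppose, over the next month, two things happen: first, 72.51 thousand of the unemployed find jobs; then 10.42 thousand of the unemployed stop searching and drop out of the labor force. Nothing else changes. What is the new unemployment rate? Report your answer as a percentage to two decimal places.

New unemployment rate ≈ 1.70%.

Initially, labor force = 2,265.04 + 123.30 = 2,388.34 thousand, so u = 123.30/2,388.34 = 5.16%.
After the first change, unemployed falls and employed rises by 72.51; labor force unchanged → E = 2,337.55, U = 50.79, labor force = 2,388.34 thousand.
After the second change, unemployed and labor force both fall by 10.42 → E = 2,337.55, U = 40.37, labor force = 2,377.92 thousand.
New unemployment rate = 40.37 / 2,377.92 = 1.70%.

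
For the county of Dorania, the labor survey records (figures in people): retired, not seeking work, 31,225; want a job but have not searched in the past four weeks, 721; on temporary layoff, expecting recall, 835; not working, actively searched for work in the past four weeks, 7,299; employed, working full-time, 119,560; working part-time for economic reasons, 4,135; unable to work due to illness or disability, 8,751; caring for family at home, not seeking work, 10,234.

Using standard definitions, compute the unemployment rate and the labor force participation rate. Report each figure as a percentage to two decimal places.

Employed = 119,560 + 4,135 = 123,695 (anyone who worked, including part-time for economic reasons, counts as employed).
Unemployed = 835 + 7,299 = 8,134 (jobless and actively searching, or on temporary layoff).
Labor force = 123,695 + 8,134 = 131,829.
Not in labor force = 31,225 + 721 + 8,751 + 10,234 = 50,931 (those not working and not actively searching are outside the labor force — including those who want a job but have given up searching).
Civilian working-age population = 131,829 + 50,931 = 182,760.
Unemployment rate = 8,134 / 131,829 = 6.17%.
Labor force participation rate = 131,829 / 182,760 = 72.13%.

Unemployment rate ≈ 6.17%; labor force participation rate ≈ 72.13%.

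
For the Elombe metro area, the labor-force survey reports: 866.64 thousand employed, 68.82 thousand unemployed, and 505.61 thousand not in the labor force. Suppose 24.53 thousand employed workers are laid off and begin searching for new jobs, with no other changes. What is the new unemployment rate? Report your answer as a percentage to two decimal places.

Initially, labor force = 866.64 + 68.82 = 935.46 thousand, so u = 68.82/935.46 = 7.36%.
After the change, employed falls and unemployed rises by 24.53; labor force unchanged → E = 842.11, U = 93.35, labor force = 935.46 thousand.
New unemployment rate = 93.35 / 935.46 = 9.98%.

New unemployment rate ≈ 9.98%.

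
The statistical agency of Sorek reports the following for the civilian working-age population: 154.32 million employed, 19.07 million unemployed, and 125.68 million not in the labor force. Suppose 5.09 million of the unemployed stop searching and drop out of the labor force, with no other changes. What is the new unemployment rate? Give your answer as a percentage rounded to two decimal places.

New unemployment rate ≈ 8.31%.

Initially, labor force = 154.32 + 19.07 = 173.39 million, so u = 19.07/173.39 = 11.00%.
After the change, unemployed and labor force both fall by 5.09 → E = 154.32, U = 13.98, labor force = 168.30 million.
New unemployment rate = 13.98 / 168.30 = 8.31%.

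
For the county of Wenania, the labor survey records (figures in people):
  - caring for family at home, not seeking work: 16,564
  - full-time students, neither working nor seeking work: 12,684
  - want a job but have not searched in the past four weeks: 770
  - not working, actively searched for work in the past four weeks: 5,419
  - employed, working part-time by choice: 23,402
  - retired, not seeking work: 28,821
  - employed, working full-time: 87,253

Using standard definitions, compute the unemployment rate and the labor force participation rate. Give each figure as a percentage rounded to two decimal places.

Unemployment rate ≈ 4.67%; labor force participation rate ≈ 66.36%.

Employed = 23,402 + 87,253 = 110,655.
Unemployed = 5,419.
Labor force = 110,655 + 5,419 = 116,074.
Not in labor force = 16,564 + 12,684 + 770 + 28,821 = 58,839 (those not working and not actively searching are outside the labor force — including those who want a job but have given up searching).
Civilian working-age population = 116,074 + 58,839 = 174,913.
Unemployment rate = 5,419 / 116,074 = 4.67%.
Labor force participation rate = 116,074 / 174,913 = 66.36%.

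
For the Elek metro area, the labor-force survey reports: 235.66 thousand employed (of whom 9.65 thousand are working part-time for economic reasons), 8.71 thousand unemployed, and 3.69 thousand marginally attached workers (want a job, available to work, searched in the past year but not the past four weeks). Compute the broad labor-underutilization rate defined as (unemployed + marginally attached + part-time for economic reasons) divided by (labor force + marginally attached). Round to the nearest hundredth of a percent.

Broad underutilization rate ≈ 8.89%.

Labor force = 235.66 + 8.71 = 244.37 thousand.
Numerator = 8.71 + 3.69 + 9.65 = 22.05 thousand.
Denominator = 244.37 + 3.69 = 248.06 thousand.
Broad rate = 22.05 / 248.06 = 8.89%.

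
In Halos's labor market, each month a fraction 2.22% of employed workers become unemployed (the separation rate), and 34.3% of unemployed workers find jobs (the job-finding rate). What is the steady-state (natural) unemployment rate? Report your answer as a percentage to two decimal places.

At steady state the flows balance: s·E = f·U, so U/(E+U) = s/(s+f).
u* = 2.22 / (2.22 + 34.3) = 2.22 / 36.52 = 6.08%.

Steady-state unemployment rate ≈ 6.08%.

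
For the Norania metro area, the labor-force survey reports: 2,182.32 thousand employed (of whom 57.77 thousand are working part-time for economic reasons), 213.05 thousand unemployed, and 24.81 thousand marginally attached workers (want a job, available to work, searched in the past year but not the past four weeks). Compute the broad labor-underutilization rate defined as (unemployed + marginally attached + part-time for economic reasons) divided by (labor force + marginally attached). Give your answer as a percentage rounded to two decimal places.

Broad underutilization rate ≈ 12.22%.

Labor force = 2,182.32 + 213.05 = 2,395.37 thousand.
Numerator = 213.05 + 24.81 + 57.77 = 295.63 thousand.
Denominator = 2,395.37 + 24.81 = 2,420.18 thousand.
Broad rate = 295.63 / 2,420.18 = 12.22%.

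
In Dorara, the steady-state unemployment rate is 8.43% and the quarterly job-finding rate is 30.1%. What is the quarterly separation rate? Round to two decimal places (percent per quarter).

From u* = s/(s+f): s = u·f/(1−u).
s = 0.0843 × 30.1 / (1 − 0.0843) = 2.5374 / 0.9157 ≈ 2.77% per quarter.

Separation rate ≈ 2.77% per quarter.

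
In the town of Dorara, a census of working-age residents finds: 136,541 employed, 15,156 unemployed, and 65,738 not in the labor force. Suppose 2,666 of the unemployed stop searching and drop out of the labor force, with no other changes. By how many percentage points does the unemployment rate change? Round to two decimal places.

Initially, labor force = 136,541 + 15,156 = 151,697, so u = 15,156/151,697 = 9.99%.
After the change, unemployed and labor force both fall by 2,666 → E = 136,541, U = 12,490, labor force = 149,031.
New unemployment rate = 12,490 / 149,031 = 8.38%.
Change = 8.38% − 9.99% = −1.61 percentage points.

The unemployment rate changes by −1.61 percentage points.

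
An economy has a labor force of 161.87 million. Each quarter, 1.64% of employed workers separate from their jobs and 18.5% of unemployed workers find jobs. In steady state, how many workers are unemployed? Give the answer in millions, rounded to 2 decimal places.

About 13.18 million are unemployed in steady state.

Steady-state unemployment rate u* = s/(s+f) = 1.64/(1.64+18.5) = 0.081430.
Unemployed = u* × labor force = 0.081430 × 161.87 ≈ 13.18 million.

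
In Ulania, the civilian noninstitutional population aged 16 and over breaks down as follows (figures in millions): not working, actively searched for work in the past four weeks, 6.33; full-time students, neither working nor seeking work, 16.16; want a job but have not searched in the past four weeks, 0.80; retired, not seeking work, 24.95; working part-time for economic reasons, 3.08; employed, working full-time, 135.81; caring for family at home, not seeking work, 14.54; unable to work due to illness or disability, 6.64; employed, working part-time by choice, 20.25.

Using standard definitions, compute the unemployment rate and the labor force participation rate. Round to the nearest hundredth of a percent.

Unemployment rate ≈ 3.83%; labor force participation rate ≈ 72.40%.

Employed = 3.08 + 135.81 + 20.25 = 159.14 million (anyone who worked, including part-time for economic reasons, counts as employed).
Unemployed = 6.33 million.
Labor force = 159.14 + 6.33 = 165.47 million.
Not in labor force = 16.16 + 0.80 + 24.95 + 14.54 + 6.64 = 63.09 million (those not working and not actively searching are outside the labor force — including those who want a job but have given up searching).
Civilian working-age population = 165.47 + 63.09 = 228.56 million.
Unemployment rate = 6.33 / 165.47 = 3.83%.
Labor force participation rate = 165.47 / 228.56 = 72.40%.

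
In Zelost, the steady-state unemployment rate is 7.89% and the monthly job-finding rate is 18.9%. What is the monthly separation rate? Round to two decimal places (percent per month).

Separation rate ≈ 1.62% per month.

From u* = s/(s+f): s = u·f/(1−u).
s = 0.0789 × 18.9 / (1 − 0.0789) = 1.4912 / 0.9211 ≈ 1.62% per month.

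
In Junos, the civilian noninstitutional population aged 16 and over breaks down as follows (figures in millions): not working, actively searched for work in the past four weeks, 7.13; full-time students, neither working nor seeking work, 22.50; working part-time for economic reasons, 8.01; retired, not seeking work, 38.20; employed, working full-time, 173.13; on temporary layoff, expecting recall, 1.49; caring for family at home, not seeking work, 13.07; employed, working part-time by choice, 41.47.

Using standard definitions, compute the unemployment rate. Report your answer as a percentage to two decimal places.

Unemployment rate ≈ 3.73%.

Employed = 8.01 + 173.13 + 41.47 = 222.61 million (anyone who worked, including part-time for economic reasons, counts as employed).
Unemployed = 7.13 + 1.49 = 8.62 million (jobless and actively searching, or on temporary layoff).
Labor force = 222.61 + 8.62 = 231.23 million.
Unemployment rate = 8.62 / 231.23 = 3.73%.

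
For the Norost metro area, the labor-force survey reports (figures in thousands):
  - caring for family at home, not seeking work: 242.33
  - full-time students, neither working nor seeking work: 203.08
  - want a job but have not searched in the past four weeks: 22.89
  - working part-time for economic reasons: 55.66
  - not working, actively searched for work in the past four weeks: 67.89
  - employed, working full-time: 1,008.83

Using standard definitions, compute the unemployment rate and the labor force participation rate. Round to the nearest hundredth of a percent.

Employed = 55.66 + 1,008.83 = 1,064.49 thousand (anyone who worked, including part-time for economic reasons, counts as employed).
Unemployed = 67.89 thousand.
Labor force = 1,064.49 + 67.89 = 1,132.38 thousand.
Not in labor force = 242.33 + 203.08 + 22.89 = 468.30 thousand (those not working and not actively searching are outside the labor force — including those who want a job but have given up searching).
Civilian working-age population = 1,132.38 + 468.30 = 1,600.68 thousand.
Unemployment rate = 67.89 / 1,132.38 = 6.00%.
Labor force participation rate = 1,132.38 / 1,600.68 = 70.74%.

Unemployment rate ≈ 6.00%; labor force participation rate ≈ 70.74%.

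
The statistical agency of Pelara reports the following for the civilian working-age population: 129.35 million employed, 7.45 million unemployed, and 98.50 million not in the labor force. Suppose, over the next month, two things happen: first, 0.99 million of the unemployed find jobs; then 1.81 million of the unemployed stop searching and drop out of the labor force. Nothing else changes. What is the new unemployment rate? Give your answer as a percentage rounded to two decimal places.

New unemployment rate ≈ 3.44%.

Initially, labor force = 129.35 + 7.45 = 136.80 million, so u = 7.45/136.80 = 5.45%.
After the first change, unemployed falls and employed rises by 0.99; labor force unchanged → E = 130.34, U = 6.46, labor force = 136.80 million.
After the second change, unemployed and labor force both fall by 1.81 → E = 130.34, U = 4.65, labor force = 134.99 million.
New unemployment rate = 4.65 / 134.99 = 3.44%.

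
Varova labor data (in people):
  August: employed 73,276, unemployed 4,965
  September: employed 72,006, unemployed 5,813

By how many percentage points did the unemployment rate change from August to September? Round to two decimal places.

August: labor force = 73,276 + 4,965 = 78,241; u = 4,965/78,241 = 6.35%.
September: labor force = 72,006 + 5,813 = 77,819; u = 5,813/77,819 = 7.47%.
Change = 7.47% − 6.35% = +1.12 pp.

The unemployment rate changed by +1.12 percentage points.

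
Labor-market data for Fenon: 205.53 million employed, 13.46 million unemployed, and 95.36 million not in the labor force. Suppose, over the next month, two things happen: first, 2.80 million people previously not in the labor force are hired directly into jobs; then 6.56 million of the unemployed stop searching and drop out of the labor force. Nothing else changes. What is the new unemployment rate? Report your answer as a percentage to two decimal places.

New unemployment rate ≈ 3.21%.

Initially, labor force = 205.53 + 13.46 = 218.99 million, so u = 13.46/218.99 = 6.15%.
After the first change, employed and labor force both rise by 2.80; unemployed unchanged → E = 208.33, U = 13.46, labor force = 221.79 million.
After the second change, unemployed and labor force both fall by 6.56 → E = 208.33, U = 6.90, labor force = 215.23 million.
New unemployment rate = 6.90 / 215.23 = 3.21%.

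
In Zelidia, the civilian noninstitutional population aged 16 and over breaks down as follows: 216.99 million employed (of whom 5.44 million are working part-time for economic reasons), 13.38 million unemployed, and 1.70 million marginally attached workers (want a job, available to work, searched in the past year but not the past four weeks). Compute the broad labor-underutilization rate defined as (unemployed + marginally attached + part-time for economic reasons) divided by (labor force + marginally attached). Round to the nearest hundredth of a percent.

Broad underutilization rate ≈ 8.84%.

Labor force = 216.99 + 13.38 = 230.37 million.
Numerator = 13.38 + 1.70 + 5.44 = 20.52 million.
Denominator = 230.37 + 1.70 = 232.07 million.
Broad rate = 20.52 / 232.07 = 8.84%.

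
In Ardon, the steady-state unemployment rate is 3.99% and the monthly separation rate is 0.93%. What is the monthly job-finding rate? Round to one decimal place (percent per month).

Job-finding rate ≈ 22.4% per month.

From u* = s/(s+f): f = s·(1−u)/u.
f = 0.93 × (1 − 0.0399) / 0.0399 = 0.8929 / 0.0399 ≈ 22.4% per month.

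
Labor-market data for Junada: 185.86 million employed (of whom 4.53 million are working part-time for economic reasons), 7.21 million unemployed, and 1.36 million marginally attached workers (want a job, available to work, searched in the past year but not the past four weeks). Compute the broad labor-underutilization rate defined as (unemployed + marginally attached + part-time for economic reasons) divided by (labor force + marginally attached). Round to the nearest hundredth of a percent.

Labor force = 185.86 + 7.21 = 193.07 million.
Numerator = 7.21 + 1.36 + 4.53 = 13.10 million.
Denominator = 193.07 + 1.36 = 194.43 million.
Broad rate = 13.10 / 194.43 = 6.74%.

Broad underutilization rate ≈ 6.74%.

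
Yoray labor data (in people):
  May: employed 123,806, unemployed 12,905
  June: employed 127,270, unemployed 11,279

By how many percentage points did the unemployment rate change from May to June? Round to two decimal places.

May: labor force = 123,806 + 12,905 = 136,711; u = 12,905/136,711 = 9.44%.
June: labor force = 127,270 + 11,279 = 138,549; u = 11,279/138,549 = 8.14%.
Change = 8.14% − 9.44% = −1.30 pp.

The unemployment rate changed by −1.30 percentage points.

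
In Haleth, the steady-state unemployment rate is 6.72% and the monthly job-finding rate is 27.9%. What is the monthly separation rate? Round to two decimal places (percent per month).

Separation rate ≈ 2.01% per month.

From u* = s/(s+f): s = u·f/(1−u).
s = 0.0672 × 27.9 / (1 − 0.0672) = 1.8749 / 0.9328 ≈ 2.01% per month.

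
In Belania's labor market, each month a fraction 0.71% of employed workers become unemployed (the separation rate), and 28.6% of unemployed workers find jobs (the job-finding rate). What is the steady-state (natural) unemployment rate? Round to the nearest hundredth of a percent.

At steady state the flows balance: s·E = f·U, so U/(E+U) = s/(s+f).
u* = 0.71 / (0.71 + 28.6) = 0.71 / 29.31 = 2.42%.

Steady-state unemployment rate ≈ 2.42%.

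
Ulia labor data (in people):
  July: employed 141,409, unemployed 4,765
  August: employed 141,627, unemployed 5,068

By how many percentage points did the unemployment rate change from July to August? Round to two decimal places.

July: labor force = 141,409 + 4,765 = 146,174; u = 4,765/146,174 = 3.26%.
August: labor force = 141,627 + 5,068 = 146,695; u = 5,068/146,695 = 3.45%.
Change = 3.45% − 3.26% = +0.19 pp.

The unemployment rate changed by +0.19 percentage points.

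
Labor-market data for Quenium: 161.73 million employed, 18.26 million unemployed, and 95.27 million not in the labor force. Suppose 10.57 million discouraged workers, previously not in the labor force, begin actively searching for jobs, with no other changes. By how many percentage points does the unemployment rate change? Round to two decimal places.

The unemployment rate changes by +4.98 percentage points.

Initially, labor force = 161.73 + 18.26 = 179.99 million, so u = 18.26/179.99 = 10.15%.
After the change, unemployed and labor force both rise by 10.57 → E = 161.73, U = 28.83, labor force = 190.56 million.
New unemployment rate = 28.83 / 190.56 = 15.13%.
Change = 15.13% − 10.15% = +4.98 percentage points.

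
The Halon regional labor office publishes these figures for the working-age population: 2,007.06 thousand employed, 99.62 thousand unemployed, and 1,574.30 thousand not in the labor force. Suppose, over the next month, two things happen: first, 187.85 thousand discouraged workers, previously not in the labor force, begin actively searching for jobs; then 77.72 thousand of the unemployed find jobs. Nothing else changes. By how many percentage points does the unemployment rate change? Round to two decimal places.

The unemployment rate changes by +4.41 percentage points.

Initially, labor force = 2,007.06 + 99.62 = 2,106.68 thousand, so u = 99.62/2,106.68 = 4.73%.
After the first change, unemployed and labor force both rise by 187.85 → E = 2,007.06, U = 287.47, labor force = 2,294.53 thousand.
After the second change, unemployed falls and employed rises by 77.72; labor force unchanged → E = 2,084.78, U = 209.75, labor force = 2,294.53 thousand.
New unemployment rate = 209.75 / 2,294.53 = 9.14%.
Change = 9.14% − 4.73% = +4.41 percentage points.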